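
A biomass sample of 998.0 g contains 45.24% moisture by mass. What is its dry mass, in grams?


Wd = Ww * (1 - MC/100)
= 998.0 * (1 - 45.24/100)
= 546.5048 g

546.5048 g


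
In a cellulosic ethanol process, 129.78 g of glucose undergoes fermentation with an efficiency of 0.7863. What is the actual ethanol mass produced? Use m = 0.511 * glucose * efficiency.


Actual ethanol: m = 0.511 * 129.78 * 0.7863
m = 52.1455 g

52.1455 g


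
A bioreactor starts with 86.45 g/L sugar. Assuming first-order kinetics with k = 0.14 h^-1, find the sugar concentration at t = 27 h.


S = S0 * exp(-k * t)
S = 86.45 * exp(-0.14 * 27)
S = 1.9730 g/L

1.9730 g/L


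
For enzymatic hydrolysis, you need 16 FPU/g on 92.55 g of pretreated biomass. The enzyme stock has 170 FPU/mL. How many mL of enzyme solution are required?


V = dosage * m_sub / activity
V = 16 * 92.55 / 170
V = 8.7106 mL

8.7106 mL


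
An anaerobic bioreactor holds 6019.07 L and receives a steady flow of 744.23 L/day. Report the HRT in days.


HRT = V / Q
= 6019.07 / 744.23
= 8.0876 days

8.0876 days


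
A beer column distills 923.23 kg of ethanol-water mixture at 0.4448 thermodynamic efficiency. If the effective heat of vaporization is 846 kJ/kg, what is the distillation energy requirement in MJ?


E = m * 846 / (eta * 1000)
= 923.23 * 846 / (0.4448 * 1000)
= 1755.9635 MJ

1755.9635 MJ


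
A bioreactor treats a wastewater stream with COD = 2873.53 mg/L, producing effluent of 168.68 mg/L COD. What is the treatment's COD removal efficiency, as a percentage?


eta = (COD_in - COD_out) / COD_in * 100
= (2873.53 - 168.68) / 2873.53 * 100
= 94.1299%

94.1299%


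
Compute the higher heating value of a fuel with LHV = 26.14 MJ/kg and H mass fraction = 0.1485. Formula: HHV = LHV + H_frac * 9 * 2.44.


HHV = LHV + H_frac * 9 * 2.44
= 26.14 + 0.1485 * 9 * 2.44
= 29.4011 MJ/kg

29.4011 MJ/kg


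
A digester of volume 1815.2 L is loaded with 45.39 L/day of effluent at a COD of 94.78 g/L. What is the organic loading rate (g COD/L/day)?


OLR = Q * S / V
= 45.39 * 94.78 / 1815.2
= 2.3700 g/L/day

2.3700 g/L/day


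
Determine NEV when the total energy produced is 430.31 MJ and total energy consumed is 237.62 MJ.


NEV = E_out - E_in
= 430.31 - 237.62
= 192.6900 MJ

192.6900 MJ


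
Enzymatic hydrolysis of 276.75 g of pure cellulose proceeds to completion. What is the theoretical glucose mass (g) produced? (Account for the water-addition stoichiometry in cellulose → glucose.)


glucose = cellulose * 180/162
= 276.75 * 180/162
= 307.5000 g

307.5000 g


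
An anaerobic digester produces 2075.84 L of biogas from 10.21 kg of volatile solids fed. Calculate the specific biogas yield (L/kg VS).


Y = V / VS
= 2075.84 / 10.21
= 203.3144 L/kg VS

203.3144 L/kg VS


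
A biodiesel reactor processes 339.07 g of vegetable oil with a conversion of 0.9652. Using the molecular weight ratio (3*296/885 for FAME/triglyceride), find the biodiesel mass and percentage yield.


m_FAME = oil * conv * (3 * 296 / 885) = oil * conv * (888/885)
= 339.07 * 0.9652 * 888 / 885
= 328.3798 g
Y = m_FAME / oil * 100 = conv * (888/885) * 100
= 0.9652 * 888 / 885 * 100
= 96.85%

328.3798 g FAME; Y = 96.85%


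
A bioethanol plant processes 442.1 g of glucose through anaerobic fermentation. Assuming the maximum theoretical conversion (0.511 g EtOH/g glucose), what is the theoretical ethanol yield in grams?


Theoretical ethanol yield: m_EtOH = 0.511 * m_glucose
m_EtOH = 0.511 * 442.1 = 225.9131 g

225.9131 g


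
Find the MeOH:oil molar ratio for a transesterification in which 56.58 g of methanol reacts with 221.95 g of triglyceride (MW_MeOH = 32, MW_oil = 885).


Molar ratio = n_MeOH / n_oil = (MeOH/32) / (oil/885) = (MeOH * 885) / (32 * oil)
= (56.58 * 885) / (32 * 221.95)
= 7.0502

7.0502


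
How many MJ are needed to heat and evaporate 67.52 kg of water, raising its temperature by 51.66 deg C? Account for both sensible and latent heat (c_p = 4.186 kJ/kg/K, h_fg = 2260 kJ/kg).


E = m_water * (4.186 * dT + 2260) / 1000
= 67.52 * (4.186 * 51.66 + 2260) / 1000
= 167.1963 MJ

167.1963 MJ


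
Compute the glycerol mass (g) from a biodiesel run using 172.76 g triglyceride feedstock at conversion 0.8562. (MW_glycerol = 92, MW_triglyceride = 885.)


glycerol = oil * conv * (92/885)
= 172.76 * 0.8562 * 92 / 885
= 15.3767 g

15.3767 g


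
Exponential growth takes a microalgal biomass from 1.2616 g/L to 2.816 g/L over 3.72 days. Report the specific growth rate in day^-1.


mu = ln(X2/X1) / dt
= ln(2.816/1.2616) / 3.72
= 0.2158 per day

0.2158 per day


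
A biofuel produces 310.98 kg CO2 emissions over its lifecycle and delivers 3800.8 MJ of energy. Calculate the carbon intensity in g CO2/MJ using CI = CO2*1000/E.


CI = CO2 * 1000 / E
= 310.98 * 1000 / 3800.8
= 81.8196 g CO2/MJ

81.8196 g CO2/MJ


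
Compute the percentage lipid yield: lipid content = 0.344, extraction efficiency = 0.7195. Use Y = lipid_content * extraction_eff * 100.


Y = lipid_content * extraction_eff * 100
= 0.344 * 0.7195 * 100
= 24.7508%

24.7508%


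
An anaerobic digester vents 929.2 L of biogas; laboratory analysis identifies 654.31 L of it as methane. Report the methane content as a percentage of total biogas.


CH4% = V_CH4 / V_total * 100
= 654.31 / 929.2 * 100
= 70.4165%

70.4165%


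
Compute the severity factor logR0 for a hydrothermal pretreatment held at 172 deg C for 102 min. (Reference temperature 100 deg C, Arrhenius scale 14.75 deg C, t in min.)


logR0 = log10(t * exp((T - 100) / 14.75))
= log10(102 * exp((172 - 100) / 14.75))
= 4.1285

4.1285


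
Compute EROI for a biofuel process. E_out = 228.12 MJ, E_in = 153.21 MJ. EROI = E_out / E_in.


EROI = E_out / E_in
= 228.12 / 153.21
= 1.4889

1.4889


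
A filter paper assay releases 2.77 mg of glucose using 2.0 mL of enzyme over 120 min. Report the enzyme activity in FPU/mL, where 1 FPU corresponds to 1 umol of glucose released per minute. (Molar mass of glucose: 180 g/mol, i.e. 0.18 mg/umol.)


Activity = glucose_mg / (0.18 mg/umol * V_mL * t_min)
= 2.77 / (0.18 * 2.0 * 120)
= 0.0641 FPU/mL

0.0641 FPU/mL


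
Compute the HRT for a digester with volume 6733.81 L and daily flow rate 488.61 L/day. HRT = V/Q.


HRT = V / Q
= 6733.81 / 488.61
= 13.7816 days

13.7816 days


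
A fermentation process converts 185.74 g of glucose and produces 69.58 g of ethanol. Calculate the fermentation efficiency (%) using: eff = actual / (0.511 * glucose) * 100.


Fermentation efficiency = (actual / (0.511 * glucose)) * 100
= (69.58 / (0.511 * 185.74)) * 100
= 73.3091%

73.3091%


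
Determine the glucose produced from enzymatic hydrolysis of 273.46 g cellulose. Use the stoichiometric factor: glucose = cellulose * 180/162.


glucose = cellulose * 180/162
= 273.46 * 180/162
= 303.8444 g

303.8444 g


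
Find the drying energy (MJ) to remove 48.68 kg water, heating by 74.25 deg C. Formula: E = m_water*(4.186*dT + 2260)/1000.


E = m_water * (4.186 * dT + 2260) / 1000
= 48.68 * (4.186 * 74.25 + 2260) / 1000
= 125.1471 MJ

125.1471 MJ


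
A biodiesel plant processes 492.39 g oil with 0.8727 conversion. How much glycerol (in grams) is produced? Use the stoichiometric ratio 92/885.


glycerol = oil * conv * (92/885)
= 492.39 * 0.8727 * 92 / 885
= 44.6703 g

44.6703 g


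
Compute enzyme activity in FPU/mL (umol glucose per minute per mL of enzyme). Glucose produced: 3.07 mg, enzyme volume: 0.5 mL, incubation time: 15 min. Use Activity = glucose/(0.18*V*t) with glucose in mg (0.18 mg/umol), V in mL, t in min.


Activity = glucose_mg / (0.18 mg/umol * V_mL * t_min)
= 3.07 / (0.18 * 0.5 * 15)
= 2.2741 FPU/mL

2.2741 FPU/mL


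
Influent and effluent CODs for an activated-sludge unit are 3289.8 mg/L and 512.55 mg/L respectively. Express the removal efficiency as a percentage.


eta = (COD_in - COD_out) / COD_in * 100
= (3289.8 - 512.55) / 3289.8 * 100
= 84.4200%

84.4200%


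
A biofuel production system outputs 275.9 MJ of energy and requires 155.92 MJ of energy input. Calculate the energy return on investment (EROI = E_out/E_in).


EROI = E_out / E_in
= 275.9 / 155.92
= 1.7695

1.7695


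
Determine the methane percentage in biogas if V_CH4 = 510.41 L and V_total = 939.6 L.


CH4% = V_CH4 / V_total * 100
= 510.41 / 939.6 * 100
= 54.3221%

54.3221%


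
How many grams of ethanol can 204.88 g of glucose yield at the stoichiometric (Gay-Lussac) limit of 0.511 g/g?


Theoretical ethanol yield: m_EtOH = 0.511 * m_glucose
m_EtOH = 0.511 * 204.88 = 104.6937 g

104.6937 g


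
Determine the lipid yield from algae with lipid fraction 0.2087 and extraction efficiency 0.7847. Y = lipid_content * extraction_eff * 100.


Y = lipid_content * extraction_eff * 100
= 0.2087 * 0.7847 * 100
= 16.3767%

16.3767%


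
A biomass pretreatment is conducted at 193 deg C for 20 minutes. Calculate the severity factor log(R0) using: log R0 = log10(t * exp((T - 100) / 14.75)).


logR0 = log10(t * exp((T - 100) / 14.75))
= log10(20 * exp((193 - 100) / 14.75))
= 4.0393

4.0393


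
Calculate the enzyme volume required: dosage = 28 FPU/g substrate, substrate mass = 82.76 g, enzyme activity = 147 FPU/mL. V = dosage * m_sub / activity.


V = dosage * m_sub / activity
V = 28 * 82.76 / 147
V = 15.7638 mL

15.7638 mL


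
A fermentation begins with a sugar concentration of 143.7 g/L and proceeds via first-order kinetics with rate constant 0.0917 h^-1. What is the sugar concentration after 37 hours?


S = S0 * exp(-k * t)
S = 143.7 * exp(-0.0917 * 37)
S = 4.8299 g/L

4.8299 g/L


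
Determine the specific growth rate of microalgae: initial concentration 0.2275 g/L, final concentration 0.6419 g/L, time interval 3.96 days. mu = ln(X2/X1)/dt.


mu = ln(X2/X1) / dt
= ln(0.6419/0.2275) / 3.96
= 0.2619 per day

0.2619 per day


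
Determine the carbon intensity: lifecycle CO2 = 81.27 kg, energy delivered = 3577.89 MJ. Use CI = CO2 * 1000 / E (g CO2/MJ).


CI = CO2 * 1000 / E
= 81.27 * 1000 / 3577.89
= 22.7145 g CO2/MJ

22.7145 g CO2/MJ


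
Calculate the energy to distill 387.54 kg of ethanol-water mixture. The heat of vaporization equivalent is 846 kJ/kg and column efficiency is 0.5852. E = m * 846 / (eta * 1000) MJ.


E = m * 846 / (eta * 1000)
= 387.54 * 846 / (0.5852 * 1000)
= 560.2509 MJ

560.2509 MJ


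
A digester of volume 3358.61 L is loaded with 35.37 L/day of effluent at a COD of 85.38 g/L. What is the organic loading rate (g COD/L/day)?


OLR = Q * S / V
= 35.37 * 85.38 / 3358.61
= 0.8991 g/L/day

0.8991 g/L/day


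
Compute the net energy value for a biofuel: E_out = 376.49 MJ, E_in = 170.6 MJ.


NEV = E_out - E_in
= 376.49 - 170.6
= 205.8900 MJ

205.8900 MJ


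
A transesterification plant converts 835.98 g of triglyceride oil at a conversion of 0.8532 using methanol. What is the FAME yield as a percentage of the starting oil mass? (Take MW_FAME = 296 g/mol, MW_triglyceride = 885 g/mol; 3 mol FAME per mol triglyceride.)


m_FAME = oil * conv * (3 * 296 / 885) = oil * conv * (888/885)
= 835.98 * 0.8532 * 888 / 885
= 715.6760 g
Y = m_FAME / oil * 100 = conv * (888/885) * 100
= 0.8532 * 888 / 885 * 100
= 85.61%

85.61%


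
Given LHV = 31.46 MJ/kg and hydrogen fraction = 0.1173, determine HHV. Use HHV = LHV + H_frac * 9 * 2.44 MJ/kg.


HHV = LHV + H_frac * 9 * 2.44
= 31.46 + 0.1173 * 9 * 2.44
= 34.0359 MJ/kg

34.0359 MJ/kg


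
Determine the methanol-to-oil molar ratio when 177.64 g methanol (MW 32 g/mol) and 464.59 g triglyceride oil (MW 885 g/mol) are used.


Molar ratio = n_MeOH / n_oil = (MeOH/32) / (oil/885) = (MeOH * 885) / (32 * oil)
= (177.64 * 885) / (32 * 464.59)
= 10.5746

10.5746


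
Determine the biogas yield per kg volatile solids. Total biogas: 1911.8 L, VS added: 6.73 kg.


Y = V / VS
= 1911.8 / 6.73
= 284.0713 L/kg VS

284.0713 L/kg VS


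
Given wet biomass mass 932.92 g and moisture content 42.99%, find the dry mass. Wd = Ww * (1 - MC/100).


Wd = Ww * (1 - MC/100)
= 932.92 * (1 - 42.99/100)
= 531.8577 g

531.8577 g


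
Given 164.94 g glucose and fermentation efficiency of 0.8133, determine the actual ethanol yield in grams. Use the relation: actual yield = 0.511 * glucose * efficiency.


Actual ethanol: m = 0.511 * 164.94 * 0.8133
m = 68.5485 g

68.5485 g


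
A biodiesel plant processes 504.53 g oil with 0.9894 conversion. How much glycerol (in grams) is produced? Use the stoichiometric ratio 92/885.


glycerol = oil * conv * (92/885)
= 504.53 * 0.9894 * 92 / 885
= 51.8924 g

51.8924 g


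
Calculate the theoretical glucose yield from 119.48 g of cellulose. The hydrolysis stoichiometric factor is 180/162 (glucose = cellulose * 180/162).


glucose = cellulose * 180/162
= 119.48 * 180/162
= 132.7556 g

132.7556 g


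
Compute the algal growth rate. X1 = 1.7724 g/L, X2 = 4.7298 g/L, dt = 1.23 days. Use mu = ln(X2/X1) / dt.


mu = ln(X2/X1) / dt
= ln(4.7298/1.7724) / 1.23
= 0.7980 per day

0.7980 per day


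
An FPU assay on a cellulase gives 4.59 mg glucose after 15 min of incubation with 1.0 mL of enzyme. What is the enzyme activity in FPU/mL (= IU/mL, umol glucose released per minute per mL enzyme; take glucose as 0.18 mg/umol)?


Activity = glucose_mg / (0.18 mg/umol * V_mL * t_min)
= 4.59 / (0.18 * 1.0 * 15)
= 1.7000 FPU/mL

1.7000 FPU/mL


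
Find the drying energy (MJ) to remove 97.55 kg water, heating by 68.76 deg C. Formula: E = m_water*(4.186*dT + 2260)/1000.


E = m_water * (4.186 * dT + 2260) / 1000
= 97.55 * (4.186 * 68.76 + 2260) / 1000
= 248.5408 MJ

248.5408 MJ


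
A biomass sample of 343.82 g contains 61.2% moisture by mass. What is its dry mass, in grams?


Wd = Ww * (1 - MC/100)
= 343.82 * (1 - 61.2/100)
= 133.4022 g

133.4022 g


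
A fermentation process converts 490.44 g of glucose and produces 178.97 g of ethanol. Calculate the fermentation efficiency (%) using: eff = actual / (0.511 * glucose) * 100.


Fermentation efficiency = (actual / (0.511 * glucose)) * 100
= (178.97 / (0.511 * 490.44)) * 100
= 71.4124%

71.4124%


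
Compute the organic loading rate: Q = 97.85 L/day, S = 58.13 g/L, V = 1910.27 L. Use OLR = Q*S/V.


OLR = Q * S / V
= 97.85 * 58.13 / 1910.27
= 2.9776 g/L/day

2.9776 g/L/day


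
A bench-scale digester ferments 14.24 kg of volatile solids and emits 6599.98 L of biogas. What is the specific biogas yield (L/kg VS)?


Y = V / VS
= 6599.98 / 14.24
= 463.4817 L/kg VS

463.4817 L/kg VS


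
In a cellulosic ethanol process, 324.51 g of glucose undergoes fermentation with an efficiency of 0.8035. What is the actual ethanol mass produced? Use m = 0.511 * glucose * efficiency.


Actual ethanol: m = 0.511 * 324.51 * 0.8035
m = 133.2401 g

133.2401 g


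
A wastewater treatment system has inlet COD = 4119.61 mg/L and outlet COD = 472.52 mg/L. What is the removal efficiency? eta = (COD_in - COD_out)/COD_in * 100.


eta = (COD_in - COD_out) / COD_in * 100
= (4119.61 - 472.52) / 4119.61 * 100
= 88.5300%

88.5300%


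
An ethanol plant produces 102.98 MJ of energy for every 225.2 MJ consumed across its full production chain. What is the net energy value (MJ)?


NEV = E_out - E_in
= 102.98 - 225.2
= -122.2200 MJ

-122.2200 MJ


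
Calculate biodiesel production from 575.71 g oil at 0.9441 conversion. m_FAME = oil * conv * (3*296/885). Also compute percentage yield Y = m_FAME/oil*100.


m_FAME = oil * conv * (3 * 296 / 885) = oil * conv * (888/885)
= 575.71 * 0.9441 * 888 / 885
= 545.3703 g
Y = m_FAME / oil * 100 = conv * (888/885) * 100
= 0.9441 * 888 / 885 * 100
= 94.73%

545.3703 g FAME; Y = 94.73%


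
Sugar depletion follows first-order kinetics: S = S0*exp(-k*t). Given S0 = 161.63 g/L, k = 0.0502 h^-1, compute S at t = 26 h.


S = S0 * exp(-k * t)
S = 161.63 * exp(-0.0502 * 26)
S = 43.8209 g/L

43.8209 g/L


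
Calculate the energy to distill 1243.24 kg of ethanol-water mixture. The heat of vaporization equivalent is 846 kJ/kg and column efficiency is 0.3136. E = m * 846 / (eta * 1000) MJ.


E = m * 846 / (eta * 1000)
= 1243.24 * 846 / (0.3136 * 1000)
= 3353.8936 MJ

3353.8936 MJ


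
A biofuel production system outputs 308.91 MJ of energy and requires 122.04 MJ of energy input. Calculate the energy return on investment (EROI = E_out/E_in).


EROI = E_out / E_in
= 308.91 / 122.04
= 2.5312

2.5312


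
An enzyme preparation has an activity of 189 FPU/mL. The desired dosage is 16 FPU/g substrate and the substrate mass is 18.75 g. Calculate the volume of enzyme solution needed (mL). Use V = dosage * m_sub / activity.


V = dosage * m_sub / activity
V = 16 * 18.75 / 189
V = 1.5873 mL

1.5873 mL


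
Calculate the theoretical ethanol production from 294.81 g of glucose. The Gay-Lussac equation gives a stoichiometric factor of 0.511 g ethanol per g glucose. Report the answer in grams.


Theoretical ethanol yield: m_EtOH = 0.511 * m_glucose
m_EtOH = 0.511 * 294.81 = 150.6479 g

150.6479 g


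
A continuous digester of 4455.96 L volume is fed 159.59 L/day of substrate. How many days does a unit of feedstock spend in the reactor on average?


HRT = V / Q
= 4455.96 / 159.59
= 27.9213 days

27.9213 days


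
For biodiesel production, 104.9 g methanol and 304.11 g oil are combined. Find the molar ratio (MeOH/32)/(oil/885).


Molar ratio = n_MeOH / n_oil = (MeOH/32) / (oil/885) = (MeOH * 885) / (32 * oil)
= (104.9 * 885) / (32 * 304.11)
= 9.5398

9.5398


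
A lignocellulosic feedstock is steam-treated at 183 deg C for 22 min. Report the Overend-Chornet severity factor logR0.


logR0 = log10(t * exp((T - 100) / 14.75))
= log10(22 * exp((183 - 100) / 14.75))
= 3.7862

3.7862


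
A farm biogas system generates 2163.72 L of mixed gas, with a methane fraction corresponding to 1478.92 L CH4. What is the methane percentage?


CH4% = V_CH4 / V_total * 100
= 1478.92 / 2163.72 * 100
= 68.3508%

68.3508%


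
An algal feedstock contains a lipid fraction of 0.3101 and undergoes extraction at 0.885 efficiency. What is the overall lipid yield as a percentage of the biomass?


Y = lipid_content * extraction_eff * 100
= 0.3101 * 0.885 * 100
= 27.4438%

27.4438%


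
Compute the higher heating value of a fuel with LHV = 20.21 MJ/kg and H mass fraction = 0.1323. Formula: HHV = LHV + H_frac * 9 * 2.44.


HHV = LHV + H_frac * 9 * 2.44
= 20.21 + 0.1323 * 9 * 2.44
= 23.1153 MJ/kg

23.1153 MJ/kg


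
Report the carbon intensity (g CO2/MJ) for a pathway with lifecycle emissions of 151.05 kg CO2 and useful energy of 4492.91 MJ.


CI = CO2 * 1000 / E
= 151.05 * 1000 / 4492.91
= 33.6196 g CO2/MJ

33.6196 g CO2/MJ


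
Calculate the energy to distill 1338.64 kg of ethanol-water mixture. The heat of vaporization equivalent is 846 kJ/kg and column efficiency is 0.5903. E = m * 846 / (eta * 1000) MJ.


E = m * 846 / (eta * 1000)
= 1338.64 * 846 / (0.5903 * 1000)
= 1918.4981 MJ

1918.4981 MJ


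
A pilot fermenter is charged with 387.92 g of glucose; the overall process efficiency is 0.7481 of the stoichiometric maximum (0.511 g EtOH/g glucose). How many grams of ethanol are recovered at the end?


Actual ethanol: m = 0.511 * 387.92 * 0.7481
m = 148.2937 g

148.2937 g


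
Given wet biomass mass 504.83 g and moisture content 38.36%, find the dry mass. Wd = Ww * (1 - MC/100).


Wd = Ww * (1 - MC/100)
= 504.83 * (1 - 38.36/100)
= 311.1772 g

311.1772 g


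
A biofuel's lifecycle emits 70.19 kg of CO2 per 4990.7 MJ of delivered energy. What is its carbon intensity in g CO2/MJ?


CI = CO2 * 1000 / E
= 70.19 * 1000 / 4990.7
= 14.0642 g CO2/MJ

14.0642 g CO2/MJ


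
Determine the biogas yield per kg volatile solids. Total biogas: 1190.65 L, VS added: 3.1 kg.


Y = V / VS
= 1190.65 / 3.1
= 384.0806 L/kg VS

384.0806 L/kg VS


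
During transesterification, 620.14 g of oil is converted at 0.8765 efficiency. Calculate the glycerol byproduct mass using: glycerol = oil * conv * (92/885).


glycerol = oil * conv * (92/885)
= 620.14 * 0.8765 * 92 / 885
= 56.5049 g

56.5049 g


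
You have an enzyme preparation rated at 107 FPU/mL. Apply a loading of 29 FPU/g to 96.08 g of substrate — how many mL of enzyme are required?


V = dosage * m_sub / activity
V = 29 * 96.08 / 107
V = 26.0404 mL

26.0404 mL


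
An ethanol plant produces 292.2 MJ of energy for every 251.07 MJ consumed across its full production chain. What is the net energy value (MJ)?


NEV = E_out - E_in
= 292.2 - 251.07
= 41.1300 MJ

41.1300 MJ


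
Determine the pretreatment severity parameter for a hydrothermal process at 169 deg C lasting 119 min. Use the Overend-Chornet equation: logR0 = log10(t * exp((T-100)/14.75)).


logR0 = log10(t * exp((T - 100) / 14.75))
= log10(119 * exp((169 - 100) / 14.75))
= 4.1072

4.1072


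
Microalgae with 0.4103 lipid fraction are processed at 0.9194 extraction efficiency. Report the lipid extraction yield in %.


Y = lipid_content * extraction_eff * 100
= 0.4103 * 0.9194 * 100
= 37.7230%

37.7230%


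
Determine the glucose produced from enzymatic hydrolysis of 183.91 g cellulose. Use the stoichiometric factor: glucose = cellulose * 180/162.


glucose = cellulose * 180/162
= 183.91 * 180/162
= 204.3444 g

204.3444 g


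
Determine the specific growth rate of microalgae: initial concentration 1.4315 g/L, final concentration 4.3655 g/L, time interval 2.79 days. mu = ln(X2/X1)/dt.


mu = ln(X2/X1) / dt
= ln(4.3655/1.4315) / 2.79
= 0.3996 per day

0.3996 per day


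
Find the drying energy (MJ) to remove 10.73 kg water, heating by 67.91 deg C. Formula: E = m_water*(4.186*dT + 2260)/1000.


E = m_water * (4.186 * dT + 2260) / 1000
= 10.73 * (4.186 * 67.91 + 2260) / 1000
= 27.3000 MJ

27.3000 MJ


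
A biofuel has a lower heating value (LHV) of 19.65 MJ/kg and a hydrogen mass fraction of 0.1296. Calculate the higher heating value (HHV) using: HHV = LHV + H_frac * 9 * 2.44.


HHV = LHV + H_frac * 9 * 2.44
= 19.65 + 0.1296 * 9 * 2.44
= 22.4960 MJ/kg

22.4960 MJ/kg


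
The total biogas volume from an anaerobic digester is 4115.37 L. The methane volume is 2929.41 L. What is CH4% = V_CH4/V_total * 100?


CH4% = V_CH4 / V_total * 100
= 2929.41 / 4115.37 * 100
= 71.1822%

71.1822%


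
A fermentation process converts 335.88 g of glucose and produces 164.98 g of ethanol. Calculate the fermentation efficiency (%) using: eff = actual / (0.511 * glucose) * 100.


Fermentation efficiency = (actual / (0.511 * glucose)) * 100
= (164.98 / (0.511 * 335.88)) * 100
= 96.1228%

96.1228%


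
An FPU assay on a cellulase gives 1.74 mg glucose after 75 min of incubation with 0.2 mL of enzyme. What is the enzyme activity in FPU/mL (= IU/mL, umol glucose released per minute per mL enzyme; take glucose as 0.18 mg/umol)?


Activity = glucose_mg / (0.18 mg/umol * V_mL * t_min)
= 1.74 / (0.18 * 0.2 * 75)
= 0.6444 FPU/mL

0.6444 FPU/mL


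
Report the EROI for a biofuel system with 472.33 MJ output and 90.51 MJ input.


EROI = E_out / E_in
= 472.33 / 90.51
= 5.2185

5.2185


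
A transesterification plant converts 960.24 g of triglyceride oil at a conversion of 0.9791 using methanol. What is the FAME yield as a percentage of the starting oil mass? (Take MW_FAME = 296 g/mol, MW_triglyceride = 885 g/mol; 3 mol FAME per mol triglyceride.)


m_FAME = oil * conv * (3 * 296 / 885) = oil * conv * (888/885)
= 960.24 * 0.9791 * 888 / 885
= 943.3580 g
Y = m_FAME / oil * 100 = conv * (888/885) * 100
= 0.9791 * 888 / 885 * 100
= 98.24%

98.24%


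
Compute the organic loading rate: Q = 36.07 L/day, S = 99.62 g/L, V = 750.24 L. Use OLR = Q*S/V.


OLR = Q * S / V
= 36.07 * 99.62 / 750.24
= 4.7895 g/L/day

4.7895 g/L/day


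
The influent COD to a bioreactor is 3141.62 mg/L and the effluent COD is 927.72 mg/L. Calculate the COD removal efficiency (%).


eta = (COD_in - COD_out) / COD_in * 100
= (3141.62 - 927.72) / 3141.62 * 100
= 70.4700%

70.4700%


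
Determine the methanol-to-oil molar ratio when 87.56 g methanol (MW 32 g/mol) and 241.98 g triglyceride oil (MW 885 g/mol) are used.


Molar ratio = n_MeOH / n_oil = (MeOH/32) / (oil/885) = (MeOH * 885) / (32 * oil)
= (87.56 * 885) / (32 * 241.98)
= 10.0074

10.0074


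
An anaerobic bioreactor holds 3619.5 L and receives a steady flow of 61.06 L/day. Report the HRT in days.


HRT = V / Q
= 3619.5 / 61.06
= 59.2778 days

59.2778 days


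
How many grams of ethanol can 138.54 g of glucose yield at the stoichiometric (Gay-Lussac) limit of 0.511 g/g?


Theoretical ethanol yield: m_EtOH = 0.511 * m_glucose
m_EtOH = 0.511 * 138.54 = 70.7939 g

70.7939 g


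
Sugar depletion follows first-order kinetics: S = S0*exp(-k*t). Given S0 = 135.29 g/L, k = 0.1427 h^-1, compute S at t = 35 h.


S = S0 * exp(-k * t)
S = 135.29 * exp(-0.1427 * 35)
S = 0.9166 g/L

0.9166 g/L


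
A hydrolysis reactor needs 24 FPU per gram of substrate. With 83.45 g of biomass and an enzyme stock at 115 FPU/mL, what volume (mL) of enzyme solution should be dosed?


V = dosage * m_sub / activity
V = 24 * 83.45 / 115
V = 17.4157 mL

17.4157 mL


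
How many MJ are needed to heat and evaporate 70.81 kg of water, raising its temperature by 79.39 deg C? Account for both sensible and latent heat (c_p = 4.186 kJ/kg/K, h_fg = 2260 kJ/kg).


E = m_water * (4.186 * dT + 2260) / 1000
= 70.81 * (4.186 * 79.39 + 2260) / 1000
= 183.5626 MJ

183.5626 MJ


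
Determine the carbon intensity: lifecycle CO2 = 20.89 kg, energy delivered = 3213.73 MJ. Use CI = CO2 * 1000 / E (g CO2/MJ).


CI = CO2 * 1000 / E
= 20.89 * 1000 / 3213.73
= 6.5002 g CO2/MJ

6.5002 g CO2/MJ


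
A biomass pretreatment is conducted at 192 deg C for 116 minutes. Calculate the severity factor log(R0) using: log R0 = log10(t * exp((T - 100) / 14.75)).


logR0 = log10(t * exp((T - 100) / 14.75))
= log10(116 * exp((192 - 100) / 14.75))
= 4.7733

4.7733


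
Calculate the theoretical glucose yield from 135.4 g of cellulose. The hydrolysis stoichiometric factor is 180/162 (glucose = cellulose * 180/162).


glucose = cellulose * 180/162
= 135.4 * 180/162
= 150.4444 g

150.4444 g


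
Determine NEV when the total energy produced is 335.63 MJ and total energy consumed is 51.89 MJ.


NEV = E_out - E_in
= 335.63 - 51.89
= 283.7400 MJ

283.7400 MJ


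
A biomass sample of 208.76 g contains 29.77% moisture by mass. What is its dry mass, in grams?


Wd = Ww * (1 - MC/100)
= 208.76 * (1 - 29.77/100)
= 146.6121 g

146.6121 g


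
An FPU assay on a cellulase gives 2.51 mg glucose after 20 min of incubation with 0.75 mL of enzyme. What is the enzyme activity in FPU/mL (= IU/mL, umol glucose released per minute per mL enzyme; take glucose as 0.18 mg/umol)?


Activity = glucose_mg / (0.18 mg/umol * V_mL * t_min)
= 2.51 / (0.18 * 0.75 * 20)
= 0.9296 FPU/mL

0.9296 FPU/mL


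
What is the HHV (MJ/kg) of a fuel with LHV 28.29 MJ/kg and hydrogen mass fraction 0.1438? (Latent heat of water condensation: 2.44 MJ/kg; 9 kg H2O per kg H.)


HHV = LHV + H_frac * 9 * 2.44
= 28.29 + 0.1438 * 9 * 2.44
= 31.4478 MJ/kg

31.4478 MJ/kg


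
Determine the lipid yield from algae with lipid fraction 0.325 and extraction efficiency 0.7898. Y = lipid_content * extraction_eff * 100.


Y = lipid_content * extraction_eff * 100
= 0.325 * 0.7898 * 100
= 25.6685%

25.6685%


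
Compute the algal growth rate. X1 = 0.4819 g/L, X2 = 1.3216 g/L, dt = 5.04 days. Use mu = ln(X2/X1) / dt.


mu = ln(X2/X1) / dt
= ln(1.3216/0.4819) / 5.04
= 0.2002 per day

0.2002 per day


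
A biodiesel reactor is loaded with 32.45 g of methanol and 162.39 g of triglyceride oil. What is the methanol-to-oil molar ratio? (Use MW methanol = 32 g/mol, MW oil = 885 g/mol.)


Molar ratio = n_MeOH / n_oil = (MeOH/32) / (oil/885) = (MeOH * 885) / (32 * oil)
= (32.45 * 885) / (32 * 162.39)
= 5.5265

5.5265


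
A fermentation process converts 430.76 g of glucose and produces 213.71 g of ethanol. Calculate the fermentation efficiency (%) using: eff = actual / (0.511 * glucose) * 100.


Fermentation efficiency = (actual / (0.511 * glucose)) * 100
= (213.71 / (0.511 * 430.76)) * 100
= 97.0887%

97.0887%


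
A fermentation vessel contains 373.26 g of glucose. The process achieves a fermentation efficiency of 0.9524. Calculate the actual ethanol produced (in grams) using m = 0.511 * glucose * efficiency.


Actual ethanol: m = 0.511 * 373.26 * 0.9524
m = 181.6568 g

181.6568 g


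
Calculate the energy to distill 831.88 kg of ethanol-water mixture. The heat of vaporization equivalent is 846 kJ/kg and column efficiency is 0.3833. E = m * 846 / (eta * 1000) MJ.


E = m * 846 / (eta * 1000)
= 831.88 * 846 / (0.3833 * 1000)
= 1836.0827 MJ

1836.0827 MJ


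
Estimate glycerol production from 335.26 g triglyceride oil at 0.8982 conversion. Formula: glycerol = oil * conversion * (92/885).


glycerol = oil * conv * (92/885)
= 335.26 * 0.8982 * 92 / 885
= 31.3040 g

31.3040 g


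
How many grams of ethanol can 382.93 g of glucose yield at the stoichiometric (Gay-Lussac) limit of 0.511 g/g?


Theoretical ethanol yield: m_EtOH = 0.511 * m_glucose
m_EtOH = 0.511 * 382.93 = 195.6772 g

195.6772 g


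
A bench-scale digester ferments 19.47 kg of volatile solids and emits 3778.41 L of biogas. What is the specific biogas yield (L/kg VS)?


Y = V / VS
= 3778.41 / 19.47
= 194.0632 L/kg VS

194.0632 L/kg VS


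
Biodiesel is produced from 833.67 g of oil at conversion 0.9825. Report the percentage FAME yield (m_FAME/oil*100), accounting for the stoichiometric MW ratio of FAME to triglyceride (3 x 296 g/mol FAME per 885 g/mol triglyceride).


m_FAME = oil * conv * (3 * 296 / 885) = oil * conv * (888/885)
= 833.67 * 0.9825 * 888 / 885
= 821.8573 g
Y = m_FAME / oil * 100 = conv * (888/885) * 100
= 0.9825 * 888 / 885 * 100
= 98.58%

98.58%


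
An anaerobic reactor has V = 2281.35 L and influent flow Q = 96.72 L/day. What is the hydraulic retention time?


HRT = V / Q
= 2281.35 / 96.72
= 23.5872 days

23.5872 days


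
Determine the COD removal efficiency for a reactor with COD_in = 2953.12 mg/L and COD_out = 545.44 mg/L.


eta = (COD_in - COD_out) / COD_in * 100
= (2953.12 - 545.44) / 2953.12 * 100
= 81.5300%

81.5300%


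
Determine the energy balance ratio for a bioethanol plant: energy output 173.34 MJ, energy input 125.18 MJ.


EROI = E_out / E_in
= 173.34 / 125.18
= 1.3847

1.3847


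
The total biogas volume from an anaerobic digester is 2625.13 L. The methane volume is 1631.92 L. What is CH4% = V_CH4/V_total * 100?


CH4% = V_CH4 / V_total * 100
= 1631.92 / 2625.13 * 100
= 62.1653%

62.1653%


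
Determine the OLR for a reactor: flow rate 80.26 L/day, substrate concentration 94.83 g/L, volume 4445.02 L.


OLR = Q * S / V
= 80.26 * 94.83 / 4445.02
= 1.7123 g/L/day

1.7123 g/L/day


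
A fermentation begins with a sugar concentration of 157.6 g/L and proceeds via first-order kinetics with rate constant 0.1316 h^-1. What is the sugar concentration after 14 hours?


S = S0 * exp(-k * t)
S = 157.6 * exp(-0.1316 * 14)
S = 24.9696 g/L

24.9696 g/L


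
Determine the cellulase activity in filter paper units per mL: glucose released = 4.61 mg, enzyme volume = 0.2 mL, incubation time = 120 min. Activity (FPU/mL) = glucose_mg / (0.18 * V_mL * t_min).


Activity = glucose_mg / (0.18 mg/umol * V_mL * t_min)
= 4.61 / (0.18 * 0.2 * 120)
= 1.0671 FPU/mL

1.0671 FPU/mL


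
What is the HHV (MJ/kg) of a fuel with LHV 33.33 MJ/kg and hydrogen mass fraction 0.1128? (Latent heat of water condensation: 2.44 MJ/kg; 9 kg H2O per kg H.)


HHV = LHV + H_frac * 9 * 2.44
= 33.33 + 0.1128 * 9 * 2.44
= 35.8071 MJ/kg

35.8071 MJ/kg


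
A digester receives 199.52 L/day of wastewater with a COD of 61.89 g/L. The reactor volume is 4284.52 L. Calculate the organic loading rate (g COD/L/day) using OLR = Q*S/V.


OLR = Q * S / V
= 199.52 * 61.89 / 4284.52
= 2.8821 g/L/day

2.8821 g/L/day


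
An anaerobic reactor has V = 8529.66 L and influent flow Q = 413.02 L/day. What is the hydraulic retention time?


HRT = V / Q
= 8529.66 / 413.02
= 20.6519 days

20.6519 days


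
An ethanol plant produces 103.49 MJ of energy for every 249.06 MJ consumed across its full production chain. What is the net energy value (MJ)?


NEV = E_out - E_in
= 103.49 - 249.06
= -145.5700 MJ

-145.5700 MJ


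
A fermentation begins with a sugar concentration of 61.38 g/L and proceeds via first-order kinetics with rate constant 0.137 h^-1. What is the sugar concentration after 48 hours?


S = S0 * exp(-k * t)
S = 61.38 * exp(-0.137 * 48)
S = 0.0855 g/L

0.0855 g/L


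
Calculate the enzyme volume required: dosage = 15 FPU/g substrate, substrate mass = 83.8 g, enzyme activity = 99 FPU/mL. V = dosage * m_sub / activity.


V = dosage * m_sub / activity
V = 15 * 83.8 / 99
V = 12.6970 mL

12.6970 mL


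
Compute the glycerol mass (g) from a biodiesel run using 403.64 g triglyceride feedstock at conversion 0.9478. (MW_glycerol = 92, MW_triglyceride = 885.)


glycerol = oil * conv * (92/885)
= 403.64 * 0.9478 * 92 / 885
= 39.7700 g

39.7700 g


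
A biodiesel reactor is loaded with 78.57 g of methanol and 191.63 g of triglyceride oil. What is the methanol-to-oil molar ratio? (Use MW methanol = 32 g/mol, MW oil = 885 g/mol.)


Molar ratio = n_MeOH / n_oil = (MeOH/32) / (oil/885) = (MeOH * 885) / (32 * oil)
= (78.57 * 885) / (32 * 191.63)
= 11.3393

11.3393


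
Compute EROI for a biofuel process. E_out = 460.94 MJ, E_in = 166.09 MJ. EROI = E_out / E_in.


EROI = E_out / E_in
= 460.94 / 166.09
= 2.7752

2.7752


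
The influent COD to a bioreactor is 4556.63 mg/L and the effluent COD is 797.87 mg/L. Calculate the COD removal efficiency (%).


eta = (COD_in - COD_out) / COD_in * 100
= (4556.63 - 797.87) / 4556.63 * 100
= 82.4899%

82.4899%


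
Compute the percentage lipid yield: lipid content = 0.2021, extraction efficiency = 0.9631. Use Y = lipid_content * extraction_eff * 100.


Y = lipid_content * extraction_eff * 100
= 0.2021 * 0.9631 * 100
= 19.4643%

19.4643%


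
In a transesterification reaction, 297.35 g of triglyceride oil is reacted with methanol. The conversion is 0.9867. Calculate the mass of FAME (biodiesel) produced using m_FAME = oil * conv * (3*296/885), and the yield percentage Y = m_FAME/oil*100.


m_FAME = oil * conv * (3 * 296 / 885) = oil * conv * (888/885)
= 297.35 * 0.9867 * 888 / 885
= 294.3898 g
Y = m_FAME / oil * 100 = conv * (888/885) * 100
= 0.9867 * 888 / 885 * 100
= 99.00%

294.3898 g FAME; Y = 99.00%


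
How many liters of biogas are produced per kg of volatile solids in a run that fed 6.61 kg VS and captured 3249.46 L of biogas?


Y = V / VS
= 3249.46 / 6.61
= 491.5976 L/kg VS

491.5976 L/kg VS


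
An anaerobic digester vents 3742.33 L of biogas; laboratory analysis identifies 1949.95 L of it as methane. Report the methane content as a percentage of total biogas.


CH4% = V_CH4 / V_total * 100
= 1949.95 / 3742.33 * 100
= 52.1052%

52.1052%


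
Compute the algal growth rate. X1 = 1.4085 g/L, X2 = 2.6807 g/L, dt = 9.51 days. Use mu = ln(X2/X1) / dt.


mu = ln(X2/X1) / dt
= ln(2.6807/1.4085) / 9.51
= 0.0677 per day

0.0677 per day


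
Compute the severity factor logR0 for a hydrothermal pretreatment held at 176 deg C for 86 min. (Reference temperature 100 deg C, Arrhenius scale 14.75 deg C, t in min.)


logR0 = log10(t * exp((T - 100) / 14.75))
= log10(86 * exp((176 - 100) / 14.75))
= 4.1722

4.1722


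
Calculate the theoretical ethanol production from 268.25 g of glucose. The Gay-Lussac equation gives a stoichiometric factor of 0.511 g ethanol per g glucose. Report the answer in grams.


Theoretical ethanol yield: m_EtOH = 0.511 * m_glucose
m_EtOH = 0.511 * 268.25 = 137.0757 g

137.0757 g


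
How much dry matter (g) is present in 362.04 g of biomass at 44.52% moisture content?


Wd = Ww * (1 - MC/100)
= 362.04 * (1 - 44.52/100)
= 200.8598 g

200.8598 g


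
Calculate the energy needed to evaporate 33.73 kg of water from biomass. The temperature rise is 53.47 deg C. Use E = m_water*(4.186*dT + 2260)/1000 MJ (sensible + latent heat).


E = m_water * (4.186 * dT + 2260) / 1000
= 33.73 * (4.186 * 53.47 + 2260) / 1000
= 83.7794 MJ

83.7794 MJ


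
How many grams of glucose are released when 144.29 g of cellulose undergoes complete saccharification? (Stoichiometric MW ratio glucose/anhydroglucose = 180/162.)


glucose = cellulose * 180/162
= 144.29 * 180/162
= 160.3222 g

160.3222 g


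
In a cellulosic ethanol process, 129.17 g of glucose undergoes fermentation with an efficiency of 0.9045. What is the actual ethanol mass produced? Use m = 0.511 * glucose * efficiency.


Actual ethanol: m = 0.511 * 129.17 * 0.9045
m = 59.7023 g

59.7023 g


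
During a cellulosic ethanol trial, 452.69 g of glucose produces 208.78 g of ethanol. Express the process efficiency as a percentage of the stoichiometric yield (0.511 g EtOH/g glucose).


Fermentation efficiency = (actual / (0.511 * glucose)) * 100
= (208.78 / (0.511 * 452.69)) * 100
= 90.2541%

90.2541%


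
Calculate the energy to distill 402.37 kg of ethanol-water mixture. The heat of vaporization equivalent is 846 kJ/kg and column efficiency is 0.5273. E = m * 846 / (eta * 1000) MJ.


E = m * 846 / (eta * 1000)
= 402.37 * 846 / (0.5273 * 1000)
= 645.5623 MJ

645.5623 MJ


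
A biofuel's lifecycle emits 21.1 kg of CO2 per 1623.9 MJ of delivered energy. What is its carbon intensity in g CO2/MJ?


CI = CO2 * 1000 / E
= 21.1 * 1000 / 1623.9
= 12.9934 g CO2/MJ

12.9934 g CO2/MJ


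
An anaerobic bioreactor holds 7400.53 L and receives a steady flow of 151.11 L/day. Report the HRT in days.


HRT = V / Q
= 7400.53 / 151.11
= 48.9745 days

48.9745 days


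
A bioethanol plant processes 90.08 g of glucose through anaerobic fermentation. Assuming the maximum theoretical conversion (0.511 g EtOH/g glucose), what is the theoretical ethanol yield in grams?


Theoretical ethanol yield: m_EtOH = 0.511 * m_glucose
m_EtOH = 0.511 * 90.08 = 46.0309 g

46.0309 g


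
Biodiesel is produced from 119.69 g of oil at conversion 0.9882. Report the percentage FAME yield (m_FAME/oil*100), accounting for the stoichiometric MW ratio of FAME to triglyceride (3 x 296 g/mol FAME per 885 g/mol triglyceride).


m_FAME = oil * conv * (3 * 296 / 885) = oil * conv * (888/885)
= 119.69 * 0.9882 * 888 / 885
= 118.6786 g
Y = m_FAME / oil * 100 = conv * (888/885) * 100
= 0.9882 * 888 / 885 * 100
= 99.15%

99.15%


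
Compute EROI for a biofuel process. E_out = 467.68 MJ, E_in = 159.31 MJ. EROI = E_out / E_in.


EROI = E_out / E_in
= 467.68 / 159.31
= 2.9357

2.9357


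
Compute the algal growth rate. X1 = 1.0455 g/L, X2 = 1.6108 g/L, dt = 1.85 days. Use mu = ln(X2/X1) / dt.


mu = ln(X2/X1) / dt
= ln(1.6108/1.0455) / 1.85
= 0.2336 per day

0.2336 per day


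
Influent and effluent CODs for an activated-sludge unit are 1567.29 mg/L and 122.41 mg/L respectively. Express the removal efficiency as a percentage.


eta = (COD_in - COD_out) / COD_in * 100
= (1567.29 - 122.41) / 1567.29 * 100
= 92.1897%

92.1897%


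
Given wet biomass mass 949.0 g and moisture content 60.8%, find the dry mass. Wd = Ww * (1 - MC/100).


Wd = Ww * (1 - MC/100)
= 949.0 * (1 - 60.8/100)
= 372.0080 g

372.0080 g


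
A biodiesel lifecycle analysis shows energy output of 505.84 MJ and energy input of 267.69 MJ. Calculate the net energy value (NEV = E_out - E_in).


NEV = E_out - E_in
= 505.84 - 267.69
= 238.1500 MJ

238.1500 MJ


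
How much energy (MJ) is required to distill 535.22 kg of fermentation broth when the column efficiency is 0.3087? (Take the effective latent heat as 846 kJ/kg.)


E = m * 846 / (eta * 1000)
= 535.22 * 846 / (0.3087 * 1000)
= 1466.7837 MJ

1466.7837 MJ
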